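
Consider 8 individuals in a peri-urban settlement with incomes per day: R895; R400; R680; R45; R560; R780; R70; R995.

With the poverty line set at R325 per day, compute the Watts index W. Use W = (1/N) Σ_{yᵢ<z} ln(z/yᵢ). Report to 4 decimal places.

0.4391

Below z: R45, R70 (q = 2 of N = 8).
Log gaps: ln(325/45) = 1.9772; ln(325/70) = 1.5353.
W = 3.512493 / 8 = 0.4391.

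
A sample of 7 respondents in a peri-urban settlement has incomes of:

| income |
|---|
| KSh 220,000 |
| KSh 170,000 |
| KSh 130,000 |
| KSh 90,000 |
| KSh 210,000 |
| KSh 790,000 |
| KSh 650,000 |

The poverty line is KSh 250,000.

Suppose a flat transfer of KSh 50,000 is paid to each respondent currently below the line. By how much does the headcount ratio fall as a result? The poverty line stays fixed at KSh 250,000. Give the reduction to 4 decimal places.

Before: below the line — KSh 90,000, KSh 130,000, KSh 170,000, KSh 210,000, KSh 220,000; headcount ratio = 0.714286.
After the KSh 50,000 transfer: below the line — KSh 140,000, KSh 180,000, KSh 220,000; headcount ratio = 0.428571.
Reduction = 0.714286 − 0.428571 = 0.2857.

0.2857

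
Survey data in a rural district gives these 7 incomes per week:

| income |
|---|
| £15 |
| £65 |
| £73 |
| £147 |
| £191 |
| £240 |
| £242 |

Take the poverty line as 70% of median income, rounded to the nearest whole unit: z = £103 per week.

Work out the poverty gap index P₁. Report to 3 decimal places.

0.216

Poor units: £15, £65, £73 (q = 3 of N = 7).
Normalized shortfalls: (103−15)/103 = 0.8544; (103−65)/103 = 0.3689; (103−73)/103 = 0.2913.
Σ = 1.514563. Dividing by the full population N = 7 gives P₁ = 0.216.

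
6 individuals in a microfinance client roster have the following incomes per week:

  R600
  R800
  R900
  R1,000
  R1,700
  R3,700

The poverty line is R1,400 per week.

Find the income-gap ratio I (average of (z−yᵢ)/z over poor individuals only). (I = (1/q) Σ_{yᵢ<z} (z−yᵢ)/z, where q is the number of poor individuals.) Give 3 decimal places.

0.411

Poor units: R600, R800, R900, R1,000 (q = 4 of N = 6).
Relative gaps: 0.5714, 0.4286, 0.3571, 0.2857; sum = 1.642857.
I averages over the q = 4 poor units only: 1.642857 / 4 = 0.411.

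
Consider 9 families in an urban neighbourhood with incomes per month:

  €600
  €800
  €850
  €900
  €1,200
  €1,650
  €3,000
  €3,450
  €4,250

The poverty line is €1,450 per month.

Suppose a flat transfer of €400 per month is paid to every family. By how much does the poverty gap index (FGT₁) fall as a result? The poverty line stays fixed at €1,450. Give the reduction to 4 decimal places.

Before: below the line — €600, €800, €850, €900, €1,200; poverty gap index (FGT₁) = 0.222222.
After the €400 transfer: below the line — €1,000, €1,200, €1,250, €1,300; poverty gap index (FGT₁) = 0.080460.
Reduction = 0.222222 − 0.080460 = 0.1418.

0.1418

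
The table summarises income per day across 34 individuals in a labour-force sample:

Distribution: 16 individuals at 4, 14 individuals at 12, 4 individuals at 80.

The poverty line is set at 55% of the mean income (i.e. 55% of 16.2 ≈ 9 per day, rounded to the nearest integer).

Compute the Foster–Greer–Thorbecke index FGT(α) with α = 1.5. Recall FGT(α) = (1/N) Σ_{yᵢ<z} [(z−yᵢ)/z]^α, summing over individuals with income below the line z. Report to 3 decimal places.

0.195

Poor units: 16×4 (q = 16 of N = 34).
Relative gaps: (9−4)/9 = 0.5556 (×16).
Raised to α = 1.5: 0.41409 (×16).
Sum = 6.625387; FGT(1.5) = 6.625387 / 34 = 0.195.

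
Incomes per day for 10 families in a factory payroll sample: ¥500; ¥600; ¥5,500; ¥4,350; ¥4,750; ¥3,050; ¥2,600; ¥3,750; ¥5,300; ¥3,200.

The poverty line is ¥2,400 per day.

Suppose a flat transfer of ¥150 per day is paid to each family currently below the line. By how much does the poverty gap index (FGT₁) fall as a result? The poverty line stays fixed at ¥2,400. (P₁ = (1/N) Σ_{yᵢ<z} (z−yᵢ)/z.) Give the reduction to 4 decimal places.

0.0125

Before: below the line — ¥500, ¥600; poverty gap index (FGT₁) = 0.154167.
After the ¥150 transfer: below the line — ¥650, ¥750; poverty gap index (FGT₁) = 0.141667.
Reduction = 0.154167 − 0.141667 = 0.0125.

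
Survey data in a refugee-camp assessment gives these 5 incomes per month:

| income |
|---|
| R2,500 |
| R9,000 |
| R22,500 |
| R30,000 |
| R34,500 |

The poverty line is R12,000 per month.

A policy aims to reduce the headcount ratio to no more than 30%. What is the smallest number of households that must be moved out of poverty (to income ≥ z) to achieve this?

2 of the 5 households are poor, so H = 2/5 = 0.400.
A headcount ratio of at most 30% allows at most ⌊0.30 × 5⌋ = 1 poor households.
So at least 2 − 1 = 1 must be lifted.

1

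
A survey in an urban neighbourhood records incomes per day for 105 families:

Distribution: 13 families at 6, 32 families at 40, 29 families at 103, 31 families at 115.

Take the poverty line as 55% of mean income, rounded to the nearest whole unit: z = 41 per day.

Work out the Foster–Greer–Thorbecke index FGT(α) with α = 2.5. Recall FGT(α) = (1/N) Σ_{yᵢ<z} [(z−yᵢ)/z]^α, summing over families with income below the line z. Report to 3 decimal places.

0.083

Below the line: 13×6, 32×40 (q = 45 of N = 105).
Gap ratios (z−y)/z: (41−6)/41 = 0.8537 (×13); (41−40)/41 = 0.0244 (×32).
Raised to α = 2.5: 0.67330 (×13); 0.00009 (×32).
Sum = 8.755910; FGT(2.5) = 8.755910 / 105 = 0.083.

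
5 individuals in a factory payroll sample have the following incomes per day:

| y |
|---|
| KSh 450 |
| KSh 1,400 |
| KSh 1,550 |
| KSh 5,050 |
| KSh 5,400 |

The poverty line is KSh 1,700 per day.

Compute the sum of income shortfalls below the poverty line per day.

Below z: KSh 450, KSh 1,400, KSh 1,550 (q = 3 of N = 5).
Individual gaps: 1700−450 = 1250; 1700−1400 = 300; 1700−1550 = 150.
Aggregate gap = KSh 1,700.

KSh 1,700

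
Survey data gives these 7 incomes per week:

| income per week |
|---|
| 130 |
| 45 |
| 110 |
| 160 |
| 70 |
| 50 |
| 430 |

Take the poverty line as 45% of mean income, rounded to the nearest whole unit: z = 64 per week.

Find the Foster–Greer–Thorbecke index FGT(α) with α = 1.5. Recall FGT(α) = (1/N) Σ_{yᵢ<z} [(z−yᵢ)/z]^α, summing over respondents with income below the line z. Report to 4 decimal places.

0.0377

Below the line: 45, 50 (q = 2 of N = 7).
Normalized shortfalls: (64−45)/64 = 0.2969; (64−50)/64 = 0.2188.
Raised to α = 1.5: 0.16176; 0.10231.
Sum = 0.264067; FGT(1.5) = 0.264067 / 7 = 0.0377.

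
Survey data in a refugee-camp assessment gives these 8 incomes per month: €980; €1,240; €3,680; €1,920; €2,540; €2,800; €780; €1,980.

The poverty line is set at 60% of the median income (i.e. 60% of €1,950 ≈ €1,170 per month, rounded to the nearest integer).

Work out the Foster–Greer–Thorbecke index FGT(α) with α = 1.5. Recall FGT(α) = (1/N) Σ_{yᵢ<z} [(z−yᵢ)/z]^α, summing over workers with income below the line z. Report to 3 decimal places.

Poor units: €780, €980 (q = 2 of N = 8).
Shortfall ratios: (1170−780)/1170 = 0.3333; (1170−980)/1170 = 0.1624.
Raised to α = 1.5: 0.19245; 0.06544.
Sum = 0.257891; FGT(1.5) = 0.257891 / 8 = 0.032.

0.032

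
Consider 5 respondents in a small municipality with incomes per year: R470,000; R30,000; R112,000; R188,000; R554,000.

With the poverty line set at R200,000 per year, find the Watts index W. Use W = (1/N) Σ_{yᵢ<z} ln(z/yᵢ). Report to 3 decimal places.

Below z: R30,000, R112,000, R188,000 (q = 3 of N = 5).
ln(z/y) terms: ln(200000/30000) = 1.8971; ln(200000/112000) = 0.5798; ln(200000/188000) = 0.0619.
W = 2.538814 / 5 = 0.508.

0.508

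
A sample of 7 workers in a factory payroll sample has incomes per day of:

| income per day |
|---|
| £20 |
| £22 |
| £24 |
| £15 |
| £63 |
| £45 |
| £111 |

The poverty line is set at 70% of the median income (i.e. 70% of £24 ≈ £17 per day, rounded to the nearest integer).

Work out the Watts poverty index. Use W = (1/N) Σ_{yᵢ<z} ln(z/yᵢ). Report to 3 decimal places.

0.018

Below z: £15 (q = 1 of N = 7).
Log shortfalls: ln(17/15) = 0.1252.
W = 0.125163 / 7 = 0.018.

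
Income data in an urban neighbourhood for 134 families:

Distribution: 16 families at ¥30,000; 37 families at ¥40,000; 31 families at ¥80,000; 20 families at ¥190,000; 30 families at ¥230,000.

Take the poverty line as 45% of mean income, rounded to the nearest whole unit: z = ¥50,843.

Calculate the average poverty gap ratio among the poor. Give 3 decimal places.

Below z: 16×¥30,000, 37×¥40,000 (q = 53 of N = 134).
Shortfall ratios (z−y)/z: 0.4099 (×16), 0.2133 (×37); sum = 14.449954.
I averages over the q = 53 poor units only: 14.449954 / 53 = 0.273.

0.273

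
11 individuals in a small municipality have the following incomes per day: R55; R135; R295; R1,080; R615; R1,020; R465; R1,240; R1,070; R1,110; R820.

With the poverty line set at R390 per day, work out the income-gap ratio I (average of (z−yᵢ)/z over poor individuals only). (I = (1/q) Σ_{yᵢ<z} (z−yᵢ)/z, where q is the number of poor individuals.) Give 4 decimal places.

0.5855

Below z: R55, R135, R295 (q = 3 of N = 11).
Shortfall ratios (z−y)/z: 0.8590, 0.6538, 0.2436; sum = 1.756410.
I averages over the q = 3 poor units only: 1.756410 / 3 = 0.5855.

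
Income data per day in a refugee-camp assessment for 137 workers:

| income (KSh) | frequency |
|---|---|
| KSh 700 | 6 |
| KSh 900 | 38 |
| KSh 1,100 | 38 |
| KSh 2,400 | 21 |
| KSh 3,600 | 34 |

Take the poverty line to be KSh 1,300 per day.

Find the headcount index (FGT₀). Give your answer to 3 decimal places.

82 of the 137 workers have income below KSh 1,300.
H = 82/137 = 0.599.

0.599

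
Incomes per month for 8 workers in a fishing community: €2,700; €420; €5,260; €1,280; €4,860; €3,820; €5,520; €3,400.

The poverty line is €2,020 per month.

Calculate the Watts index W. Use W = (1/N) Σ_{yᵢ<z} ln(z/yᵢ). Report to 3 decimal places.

0.253

Incomes under z: €420, €1,280 (q = 2 of N = 8).
Log gaps: ln(2020/420) = 1.5706; ln(2020/1280) = 0.4562.
W = 2.026836 / 8 = 0.253.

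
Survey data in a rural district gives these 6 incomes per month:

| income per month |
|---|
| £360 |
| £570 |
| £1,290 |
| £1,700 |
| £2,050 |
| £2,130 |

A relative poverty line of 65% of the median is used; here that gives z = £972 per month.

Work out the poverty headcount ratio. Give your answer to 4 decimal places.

0.3333

2 of the 6 respondents have income below £972.
H = 2/6 = 0.3333.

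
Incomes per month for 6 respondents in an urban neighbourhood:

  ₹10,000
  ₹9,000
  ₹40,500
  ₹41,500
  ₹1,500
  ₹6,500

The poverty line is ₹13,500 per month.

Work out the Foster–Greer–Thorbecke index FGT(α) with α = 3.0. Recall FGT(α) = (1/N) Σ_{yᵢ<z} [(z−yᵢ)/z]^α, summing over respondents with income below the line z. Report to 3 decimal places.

Poor units: ₹1,500, ₹6,500, ₹9,000, ₹10,000 (q = 4 of N = 6).
Relative gaps: (13500−1500)/13500 = 0.8889; (13500−6500)/13500 = 0.5185; (13500−9000)/13500 = 0.3333; (13500−10000)/13500 = 0.2593.
Raised to α = 3.0: 0.70233; 0.13941; 0.03704; 0.01743.
Sum = 0.896205; FGT(3.0) = 0.896205 / 6 = 0.149.

0.149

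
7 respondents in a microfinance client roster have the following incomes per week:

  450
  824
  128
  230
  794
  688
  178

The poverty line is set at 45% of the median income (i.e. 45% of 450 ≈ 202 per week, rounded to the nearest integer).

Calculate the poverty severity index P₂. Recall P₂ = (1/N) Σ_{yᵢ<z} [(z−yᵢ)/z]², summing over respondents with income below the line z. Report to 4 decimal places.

Incomes under z: 128, 178 (q = 2 of N = 7).
Normalized shortfalls: (202−128)/202 = 0.3663; (202−178)/202 = 0.1188.
Squared: 0.1342; 0.0141.
Sum = 0.148319; P₂ = 0.148319 / 7 = 0.0212.

0.0212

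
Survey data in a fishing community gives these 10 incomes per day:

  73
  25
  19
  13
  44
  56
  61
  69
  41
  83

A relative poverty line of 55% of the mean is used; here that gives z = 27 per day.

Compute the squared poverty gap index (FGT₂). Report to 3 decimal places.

0.036

Below z: 13, 19, 25 (q = 3 of N = 10).
Relative gaps: (27−13)/27 = 0.5185; (27−19)/27 = 0.2963; (27−25)/27 = 0.0741.
Squared: 0.2689; 0.0878; 0.0055.
Sum = 0.362140; P₂ = 0.362140 / 10 = 0.036.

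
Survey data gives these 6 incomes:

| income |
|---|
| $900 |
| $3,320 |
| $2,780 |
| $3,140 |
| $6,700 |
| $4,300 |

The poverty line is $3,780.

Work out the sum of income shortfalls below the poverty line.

Below the line: $900, $2,780, $3,140, $3,320 (q = 4 of N = 6).
Individual gaps: 3780−900 = 2880; 3780−2780 = 1000; 3780−3140 = 640; 3780−3320 = 460.
Aggregate gap = $4,980.

$4,980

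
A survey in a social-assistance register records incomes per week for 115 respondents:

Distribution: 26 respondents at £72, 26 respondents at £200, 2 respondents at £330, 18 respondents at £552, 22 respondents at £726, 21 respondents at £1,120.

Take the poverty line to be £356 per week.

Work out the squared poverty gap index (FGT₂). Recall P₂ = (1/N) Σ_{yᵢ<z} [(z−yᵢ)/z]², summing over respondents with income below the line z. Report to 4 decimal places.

Below z: 26×£72, 26×£200, 2×£330 (q = 54 of N = 115).
Gap ratios (z−y)/z: (356−72)/356 = 0.7978 (×26); (356−200)/356 = 0.4382 (×26); (356−330)/356 = 0.0730 (×2).
Squared: 0.6364 (×26); 0.1920 (×26); 0.0053 (×2).
Sum = 21.549867; P₂ = 21.549867 / 115 = 0.1874.

0.1874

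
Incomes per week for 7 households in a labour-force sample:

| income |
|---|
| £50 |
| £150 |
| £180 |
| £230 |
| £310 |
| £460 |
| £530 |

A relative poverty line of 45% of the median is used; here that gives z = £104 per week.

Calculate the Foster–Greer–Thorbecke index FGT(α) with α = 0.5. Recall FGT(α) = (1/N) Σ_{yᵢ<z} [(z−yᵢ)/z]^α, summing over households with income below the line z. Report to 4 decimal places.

0.1029

Below z: £50 (q = 1 of N = 7).
Gap ratios (z−y)/z: (104−50)/104 = 0.5192.
Raised to α = 0.5: 0.72058.
Sum = 0.720577; FGT(0.5) = 0.720577 / 7 = 0.1029.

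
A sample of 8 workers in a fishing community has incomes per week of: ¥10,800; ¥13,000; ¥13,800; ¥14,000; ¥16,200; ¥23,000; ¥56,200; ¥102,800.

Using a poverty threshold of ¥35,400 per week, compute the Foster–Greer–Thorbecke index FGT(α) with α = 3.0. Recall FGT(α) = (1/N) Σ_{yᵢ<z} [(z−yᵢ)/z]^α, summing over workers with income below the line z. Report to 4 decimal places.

0.1549

Poor units: ¥10,800, ¥13,000, ¥13,800, ¥14,000, ¥16,200, ¥23,000 (q = 6 of N = 8).
Shortfall ratios: (35400−10800)/35400 = 0.6949; (35400−13000)/35400 = 0.6328; (35400−13800)/35400 = 0.6102; (35400−14000)/35400 = 0.6045; (35400−16200)/35400 = 0.5424; (35400−23000)/35400 = 0.3503.
Raised to α = 3.0: 0.33558; 0.25336; 0.22717; 0.22092; 0.15955; 0.04298.
Sum = 1.239554; FGT(3.0) = 1.239554 / 8 = 0.1549.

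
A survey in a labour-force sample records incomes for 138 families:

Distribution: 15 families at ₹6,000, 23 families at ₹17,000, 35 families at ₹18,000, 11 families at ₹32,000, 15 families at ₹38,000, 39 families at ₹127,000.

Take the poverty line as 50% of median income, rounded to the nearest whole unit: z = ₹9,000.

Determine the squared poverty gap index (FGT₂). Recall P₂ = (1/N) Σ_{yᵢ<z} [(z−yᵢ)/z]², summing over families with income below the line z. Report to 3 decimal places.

Poor units: 15×₹6,000 (q = 15 of N = 138).
Normalized shortfalls: (9000−6000)/9000 = 0.3333 (×15).
Squared: 0.1111 (×15).
Sum = 1.666667; P₂ = 1.666667 / 138 = 0.012.

0.012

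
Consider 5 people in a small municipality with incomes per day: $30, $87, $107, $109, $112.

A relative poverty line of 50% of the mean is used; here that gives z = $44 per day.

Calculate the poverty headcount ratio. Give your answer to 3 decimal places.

0.200

1 of the 5 people have income below $44.
H = 1/5 = 0.200.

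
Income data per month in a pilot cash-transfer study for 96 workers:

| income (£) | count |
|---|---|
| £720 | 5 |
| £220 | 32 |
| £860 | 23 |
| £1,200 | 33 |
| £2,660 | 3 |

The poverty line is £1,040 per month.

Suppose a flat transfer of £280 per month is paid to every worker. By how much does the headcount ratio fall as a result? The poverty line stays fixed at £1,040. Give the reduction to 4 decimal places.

Before: below the line — 32×£220, 5×£720, 23×£860; headcount ratio = 0.625000.
After the £280 transfer: below the line — 32×£500, 5×£1,000; headcount ratio = 0.385417.
Reduction = 0.625000 − 0.385417 = 0.2396.

0.2396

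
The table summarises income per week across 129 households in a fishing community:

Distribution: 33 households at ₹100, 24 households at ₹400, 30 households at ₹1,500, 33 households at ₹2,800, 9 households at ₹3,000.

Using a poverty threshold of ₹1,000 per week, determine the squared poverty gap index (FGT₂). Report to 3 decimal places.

Incomes under z: 33×₹100, 24×₹400 (q = 57 of N = 129).
Relative gaps: (1000−100)/1000 = 0.9000 (×33); (1000−400)/1000 = 0.6000 (×24).
Squared: 0.8100 (×33); 0.3600 (×24).
Sum = 35.370000; P₂ = 35.370000 / 129 = 0.274.

0.274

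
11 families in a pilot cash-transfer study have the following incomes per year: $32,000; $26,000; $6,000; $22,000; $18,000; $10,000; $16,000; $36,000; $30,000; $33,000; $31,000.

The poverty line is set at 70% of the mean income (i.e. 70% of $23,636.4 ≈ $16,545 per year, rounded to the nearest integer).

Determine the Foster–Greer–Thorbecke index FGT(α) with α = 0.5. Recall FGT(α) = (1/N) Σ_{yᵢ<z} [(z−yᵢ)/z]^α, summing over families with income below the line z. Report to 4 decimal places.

Below the line: $6,000, $10,000, $16,000 (q = 3 of N = 11).
Normalized shortfalls: (16545−6000)/16545 = 0.6374; (16545−10000)/16545 = 0.3956; (16545−16000)/16545 = 0.0329.
Raised to α = 0.5: 0.79834; 0.62896; 0.18150.
Sum = 1.608796; FGT(0.5) = 1.608796 / 11 = 0.1463.

0.1463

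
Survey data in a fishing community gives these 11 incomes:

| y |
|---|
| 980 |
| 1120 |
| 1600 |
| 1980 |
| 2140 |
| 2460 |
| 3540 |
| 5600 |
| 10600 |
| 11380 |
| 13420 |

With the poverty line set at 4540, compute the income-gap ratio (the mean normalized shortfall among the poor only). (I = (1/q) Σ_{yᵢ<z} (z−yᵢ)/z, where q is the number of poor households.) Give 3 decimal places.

0.565

Below the line: 980, 1120, 1600, 1980, 2140, 2460, 3540 (q = 7 of N = 11).
Relative gaps: 0.7841, 0.7533, 0.6476, 0.5639, 0.5286, 0.4581, 0.2203; sum = 3.955947.
The income-gap ratio divides by q (the poor only): 3.955947 / 7 = 0.565.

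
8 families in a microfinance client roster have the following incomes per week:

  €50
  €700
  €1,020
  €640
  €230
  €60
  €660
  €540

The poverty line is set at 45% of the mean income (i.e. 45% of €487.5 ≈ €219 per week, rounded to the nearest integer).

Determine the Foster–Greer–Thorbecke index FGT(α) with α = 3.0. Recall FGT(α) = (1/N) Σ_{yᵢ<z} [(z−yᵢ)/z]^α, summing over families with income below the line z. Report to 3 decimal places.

0.105

Incomes under z: €50, €60 (q = 2 of N = 8).
Shortfall ratios: (219−50)/219 = 0.7717; (219−60)/219 = 0.7260.
Raised to α = 3.0: 0.45954; 0.38270.
Sum = 0.842245; FGT(3.0) = 0.842245 / 8 = 0.105.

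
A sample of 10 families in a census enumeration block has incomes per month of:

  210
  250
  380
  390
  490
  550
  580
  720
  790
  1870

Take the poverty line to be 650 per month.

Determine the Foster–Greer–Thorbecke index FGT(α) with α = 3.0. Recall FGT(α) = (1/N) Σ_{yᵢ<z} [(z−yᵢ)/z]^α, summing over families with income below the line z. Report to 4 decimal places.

0.0699

Below z: 210, 250, 380, 390, 490, 550, 580 (q = 7 of N = 10).
Normalized shortfalls: (650−210)/650 = 0.6769; (650−250)/650 = 0.6154; (650−380)/650 = 0.4154; (650−390)/650 = 0.4000; (650−490)/650 = 0.2462; (650−550)/650 = 0.1538; (650−580)/650 = 0.1077.
Raised to α = 3.0: 0.31018; 0.23305; 0.07167; 0.06400; 0.01491; 0.00364; 0.00125.
Sum = 0.698706; FGT(3.0) = 0.698706 / 10 = 0.0699.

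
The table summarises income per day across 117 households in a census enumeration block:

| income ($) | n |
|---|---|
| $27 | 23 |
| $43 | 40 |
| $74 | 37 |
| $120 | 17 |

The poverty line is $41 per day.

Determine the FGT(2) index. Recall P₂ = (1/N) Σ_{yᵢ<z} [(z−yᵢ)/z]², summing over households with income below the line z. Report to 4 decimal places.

0.0229

Incomes under z: 23×$27 (q = 23 of N = 117).
Shortfall ratios: (41−27)/41 = 0.3415 (×23).
Squared: 0.1166 (×23).
Sum = 2.681737; P₂ = 2.681737 / 117 = 0.0229.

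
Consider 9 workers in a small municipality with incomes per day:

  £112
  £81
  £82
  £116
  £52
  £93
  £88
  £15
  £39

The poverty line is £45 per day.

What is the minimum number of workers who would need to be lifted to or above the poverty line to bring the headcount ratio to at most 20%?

2 of the 9 workers are poor, so H = 2/9 = 0.222.
A headcount ratio of at most 20% allows at most ⌊0.20 × 9⌋ = 1 poor workers.
So at least 2 − 1 = 1 must be lifted.

1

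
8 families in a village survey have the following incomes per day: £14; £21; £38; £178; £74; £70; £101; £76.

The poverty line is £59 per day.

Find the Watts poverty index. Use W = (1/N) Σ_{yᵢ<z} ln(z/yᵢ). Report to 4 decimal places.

0.3639

Incomes under z: £14, £21, £38 (q = 3 of N = 8).
Log shortfalls: ln(59/14) = 1.4385; ln(59/21) = 1.0330; ln(59/38) = 0.4400.
W = 2.911446 / 8 = 0.3639.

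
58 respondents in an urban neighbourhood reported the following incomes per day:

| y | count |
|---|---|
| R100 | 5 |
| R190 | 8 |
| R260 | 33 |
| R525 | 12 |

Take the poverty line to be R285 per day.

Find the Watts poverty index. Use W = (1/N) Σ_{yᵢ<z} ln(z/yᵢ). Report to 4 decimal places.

Poor units: 5×R100, 8×R190, 33×R260 (q = 46 of N = 58).
Log shortfalls: ln(285/100) = 1.0473 (×5); ln(285/190) = 0.4055 (×8); ln(285/260) = 0.0918 (×33).
W = 11.509965 / 58 = 0.1984.

0.1984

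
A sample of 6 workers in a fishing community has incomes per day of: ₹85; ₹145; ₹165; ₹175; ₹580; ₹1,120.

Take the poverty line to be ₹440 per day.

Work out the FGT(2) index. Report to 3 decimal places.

0.309

Poor units: ₹85, ₹145, ₹165, ₹175 (q = 4 of N = 6).
Gap ratios (z−y)/z: (440−85)/440 = 0.8068; (440−145)/440 = 0.6705; (440−165)/440 = 0.6250; (440−175)/440 = 0.6023.
Squared: 0.6510; 0.4495; 0.3906; 0.3627.
Sum = 1.853822; P₂ = 1.853822 / 6 = 0.309.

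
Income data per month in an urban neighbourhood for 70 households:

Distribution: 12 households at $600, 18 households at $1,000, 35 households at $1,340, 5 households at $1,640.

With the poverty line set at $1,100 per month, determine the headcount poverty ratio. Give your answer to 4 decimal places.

30 of the 70 households have income below $1,100.
H = 30/70 = 0.4286.

0.4286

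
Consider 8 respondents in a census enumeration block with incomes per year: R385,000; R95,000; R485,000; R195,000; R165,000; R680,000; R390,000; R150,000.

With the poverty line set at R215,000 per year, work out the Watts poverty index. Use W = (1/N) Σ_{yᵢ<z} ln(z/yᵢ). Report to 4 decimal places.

0.1924

Below the line: R95,000, R150,000, R165,000, R195,000 (q = 4 of N = 8).
ln(z/y) terms: ln(215000/95000) = 0.8168; ln(215000/150000) = 0.3600; ln(215000/165000) = 0.2647; ln(215000/195000) = 0.0976.
W = 1.539095 / 8 = 0.1924.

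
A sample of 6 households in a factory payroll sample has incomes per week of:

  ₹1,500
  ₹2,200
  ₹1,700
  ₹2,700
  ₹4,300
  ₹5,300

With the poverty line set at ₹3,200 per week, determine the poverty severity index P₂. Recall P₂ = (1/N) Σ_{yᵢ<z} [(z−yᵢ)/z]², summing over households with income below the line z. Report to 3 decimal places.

0.104

Incomes under z: ₹1,500, ₹1,700, ₹2,200, ₹2,700 (q = 4 of N = 6).
Shortfall ratios: (3200−1500)/3200 = 0.5312; (3200−1700)/3200 = 0.4688; (3200−2200)/3200 = 0.3125; (3200−2700)/3200 = 0.1562.
Squared: 0.2822; 0.2197; 0.0977; 0.0244.
Sum = 0.624023; P₂ = 0.624023 / 6 = 0.104.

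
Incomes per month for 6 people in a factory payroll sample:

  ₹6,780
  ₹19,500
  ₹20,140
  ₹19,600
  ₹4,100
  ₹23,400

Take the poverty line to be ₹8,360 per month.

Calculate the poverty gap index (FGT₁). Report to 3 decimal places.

0.116

Incomes under z: ₹4,100, ₹6,780 (q = 2 of N = 6).
Gap ratios (z−y)/z: (8360−4100)/8360 = 0.5096; (8360−6780)/8360 = 0.1890.
Sum of shortfalls = 0.698565; P₁ averages over all N: 0.698565 / 6 = 0.116.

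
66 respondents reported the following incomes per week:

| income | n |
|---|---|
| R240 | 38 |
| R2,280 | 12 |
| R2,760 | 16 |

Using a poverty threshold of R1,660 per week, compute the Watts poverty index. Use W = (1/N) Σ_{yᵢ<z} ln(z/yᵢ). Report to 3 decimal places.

1.113

Incomes under z: 38×R240 (q = 38 of N = 66).
Log shortfalls: ln(1660/240) = 1.9339 (×38).
W = 73.489490 / 66 = 1.113.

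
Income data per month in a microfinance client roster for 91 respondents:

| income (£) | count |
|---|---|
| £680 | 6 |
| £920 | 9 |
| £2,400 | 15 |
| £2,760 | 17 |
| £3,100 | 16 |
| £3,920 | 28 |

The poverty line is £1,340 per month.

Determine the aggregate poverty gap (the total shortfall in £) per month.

Poor units: 6×£680, 9×£920 (q = 15 of N = 91).
Individual gaps: 6×(1340−680) = 3960; 9×(1340−920) = 3780.
Aggregate gap = £7,740.

£7,740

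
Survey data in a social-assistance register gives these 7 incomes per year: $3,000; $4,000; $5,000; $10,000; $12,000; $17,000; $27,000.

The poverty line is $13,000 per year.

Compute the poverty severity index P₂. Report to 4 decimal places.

Below the line: $3,000, $4,000, $5,000, $10,000, $12,000 (q = 5 of N = 7).
Normalized shortfalls: (13000−3000)/13000 = 0.7692; (13000−4000)/13000 = 0.6923; (13000−5000)/13000 = 0.6154; (13000−10000)/13000 = 0.2308; (13000−12000)/13000 = 0.0769.
Squared: 0.5917; 0.4793; 0.3787; 0.0533; 0.0059.
Sum = 1.508876; P₂ = 1.508876 / 7 = 0.2156.

0.2156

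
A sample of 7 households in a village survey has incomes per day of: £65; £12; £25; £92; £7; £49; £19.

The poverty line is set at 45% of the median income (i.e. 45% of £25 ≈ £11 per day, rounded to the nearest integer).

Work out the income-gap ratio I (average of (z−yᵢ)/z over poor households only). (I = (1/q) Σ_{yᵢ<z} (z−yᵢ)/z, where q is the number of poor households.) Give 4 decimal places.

Incomes under z: £7 (q = 1 of N = 7).
Shortfall ratios (z−y)/z: 0.3636; sum = 0.363636.
I averages over the q = 1 poor units only: 0.363636 / 1 = 0.3636.

0.3636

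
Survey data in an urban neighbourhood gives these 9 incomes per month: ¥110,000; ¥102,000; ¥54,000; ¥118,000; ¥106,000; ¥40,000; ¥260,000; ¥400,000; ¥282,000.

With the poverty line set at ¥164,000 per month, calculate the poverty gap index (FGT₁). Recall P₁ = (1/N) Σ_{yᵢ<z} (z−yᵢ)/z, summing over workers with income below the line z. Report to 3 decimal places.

0.308

Below the line: ¥40,000, ¥54,000, ¥102,000, ¥106,000, ¥110,000, ¥118,000 (q = 6 of N = 9).
Gap ratios (z−y)/z: (164000−40000)/164000 = 0.7561; (164000−54000)/164000 = 0.6707; (164000−102000)/164000 = 0.3780; (164000−106000)/164000 = 0.3537; (164000−110000)/164000 = 0.3293; (164000−118000)/164000 = 0.2805.
Sum of shortfalls = 2.768293; P₁ averages over all N: 2.768293 / 9 = 0.308.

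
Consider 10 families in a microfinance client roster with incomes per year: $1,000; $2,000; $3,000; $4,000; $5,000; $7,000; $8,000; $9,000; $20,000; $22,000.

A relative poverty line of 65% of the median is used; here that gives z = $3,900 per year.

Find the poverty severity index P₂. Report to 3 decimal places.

Poor units: $1,000, $2,000, $3,000 (q = 3 of N = 10).
Gap ratios (z−y)/z: (3900−1000)/3900 = 0.7436; (3900−2000)/3900 = 0.4872; (3900−3000)/3900 = 0.2308.
Squared: 0.5529; 0.2373; 0.0533.
Sum = 0.843524; P₂ = 0.843524 / 10 = 0.084.

0.084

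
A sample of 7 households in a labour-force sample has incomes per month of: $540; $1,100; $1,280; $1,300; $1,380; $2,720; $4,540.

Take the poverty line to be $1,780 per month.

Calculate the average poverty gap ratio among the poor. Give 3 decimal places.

Below z: $540, $1,100, $1,280, $1,300, $1,380 (q = 5 of N = 7).
Shortfall ratios (z−y)/z: 0.6966, 0.3820, 0.2809, 0.2697, 0.2247; sum = 1.853933.
The income-gap ratio divides by q (the poor only): 1.853933 / 5 = 0.371.

0.371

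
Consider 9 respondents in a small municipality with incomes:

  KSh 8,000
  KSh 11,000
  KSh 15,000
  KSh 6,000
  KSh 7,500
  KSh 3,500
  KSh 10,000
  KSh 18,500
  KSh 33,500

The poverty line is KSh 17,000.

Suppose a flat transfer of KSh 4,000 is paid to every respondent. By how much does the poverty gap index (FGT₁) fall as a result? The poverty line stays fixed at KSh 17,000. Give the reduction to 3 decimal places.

0.170

Before: below the line — KSh 3,500, KSh 6,000, KSh 7,500, KSh 8,000, KSh 10,000, KSh 11,000, KSh 15,000; poverty gap index (FGT₁) = 0.37908.
After the KSh 4,000 transfer: below the line — KSh 7,500, KSh 10,000, KSh 11,500, KSh 12,000, KSh 14,000, KSh 15,000; poverty gap index (FGT₁) = 0.20915.
Reduction = 0.37908 − 0.20915 = 0.170.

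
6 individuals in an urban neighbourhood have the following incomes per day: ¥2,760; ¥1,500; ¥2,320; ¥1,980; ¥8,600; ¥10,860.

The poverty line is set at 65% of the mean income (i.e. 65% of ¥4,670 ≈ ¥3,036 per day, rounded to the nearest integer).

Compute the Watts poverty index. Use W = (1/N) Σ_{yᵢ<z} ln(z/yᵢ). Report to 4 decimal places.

Below z: ¥1,500, ¥1,980, ¥2,320, ¥2,760 (q = 4 of N = 6).
Log gaps: ln(3036/1500) = 0.7051; ln(3036/1980) = 0.4274; ln(3036/2320) = 0.2690; ln(3036/2760) = 0.0953.
W = 1.496804 / 6 = 0.2495.

0.2495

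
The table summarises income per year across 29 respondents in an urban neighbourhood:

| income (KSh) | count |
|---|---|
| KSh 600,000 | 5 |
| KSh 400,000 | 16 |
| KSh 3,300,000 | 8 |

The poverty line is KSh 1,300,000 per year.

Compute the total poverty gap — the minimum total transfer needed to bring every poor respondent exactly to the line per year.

Incomes under z: 16×KSh 400,000, 5×KSh 600,000 (q = 21 of N = 29).
Individual gaps: 16×(1300000−400000) = 14400000; 5×(1300000−600000) = 3500000.
Aggregate gap = KSh 17,900,000.

KSh 17,900,000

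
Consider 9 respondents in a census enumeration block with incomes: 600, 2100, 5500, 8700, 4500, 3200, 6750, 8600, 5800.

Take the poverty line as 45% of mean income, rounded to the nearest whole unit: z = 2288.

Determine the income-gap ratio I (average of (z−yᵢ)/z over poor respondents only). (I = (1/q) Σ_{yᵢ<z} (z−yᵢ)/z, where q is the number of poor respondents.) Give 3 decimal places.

Poor units: 600, 2100 (q = 2 of N = 9).
Shortfall ratios (z−y)/z: 0.7378, 0.0822; sum = 0.819930.
The income-gap ratio divides by q (the poor only): 0.819930 / 2 = 0.410.

0.410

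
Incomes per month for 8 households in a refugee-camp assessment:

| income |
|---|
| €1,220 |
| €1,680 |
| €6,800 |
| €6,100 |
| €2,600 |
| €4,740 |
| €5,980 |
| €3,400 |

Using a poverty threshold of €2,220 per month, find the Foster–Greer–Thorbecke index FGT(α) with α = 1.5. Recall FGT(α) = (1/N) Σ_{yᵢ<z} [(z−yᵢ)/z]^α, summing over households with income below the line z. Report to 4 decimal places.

0.0528

Incomes under z: €1,220, €1,680 (q = 2 of N = 8).
Relative gaps: (2220−1220)/2220 = 0.4505; (2220−1680)/2220 = 0.2432.
Raised to α = 1.5: 0.30232; 0.11997.
Sum = 0.422289; FGT(1.5) = 0.422289 / 8 = 0.0528.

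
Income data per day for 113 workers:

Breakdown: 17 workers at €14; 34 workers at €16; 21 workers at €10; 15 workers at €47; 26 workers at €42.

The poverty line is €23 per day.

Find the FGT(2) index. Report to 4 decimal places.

Poor units: 21×€10, 17×€14, 34×€16 (q = 72 of N = 113).
Relative gaps: (23−10)/23 = 0.5652 (×21); (23−14)/23 = 0.3913 (×17); (23−16)/23 = 0.3043 (×34).
Squared: 0.3195 (×21); 0.1531 (×17); 0.0926 (×34).
Sum = 12.461248; P₂ = 12.461248 / 113 = 0.1103.

0.1103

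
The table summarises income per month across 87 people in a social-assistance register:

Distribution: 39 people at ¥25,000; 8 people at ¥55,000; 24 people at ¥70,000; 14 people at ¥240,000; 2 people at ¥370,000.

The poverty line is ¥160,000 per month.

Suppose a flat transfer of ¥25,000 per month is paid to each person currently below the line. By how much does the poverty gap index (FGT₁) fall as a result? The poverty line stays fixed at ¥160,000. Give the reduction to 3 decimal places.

0.128

Before: below the line — 39×¥25,000, 8×¥55,000, 24×¥70,000; poverty gap index (FGT₁) = 0.59375.
After the ¥25,000 transfer: below the line — 39×¥50,000, 8×¥80,000, 24×¥95,000; poverty gap index (FGT₁) = 0.46624.
Reduction = 0.59375 − 0.46624 = 0.128.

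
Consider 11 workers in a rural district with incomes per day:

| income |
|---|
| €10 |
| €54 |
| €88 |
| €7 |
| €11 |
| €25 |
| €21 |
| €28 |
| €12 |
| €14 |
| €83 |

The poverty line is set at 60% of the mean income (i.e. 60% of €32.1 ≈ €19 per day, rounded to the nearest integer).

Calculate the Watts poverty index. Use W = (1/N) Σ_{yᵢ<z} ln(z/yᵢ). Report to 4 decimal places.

0.2683

Below the line: €7, €10, €11, €12, €14 (q = 5 of N = 11).
Log shortfalls: ln(19/7) = 0.9985; ln(19/10) = 0.6419; ln(19/11) = 0.5465; ln(19/12) = 0.4595; ln(19/14) = 0.3054.
W = 2.951840 / 11 = 0.2683.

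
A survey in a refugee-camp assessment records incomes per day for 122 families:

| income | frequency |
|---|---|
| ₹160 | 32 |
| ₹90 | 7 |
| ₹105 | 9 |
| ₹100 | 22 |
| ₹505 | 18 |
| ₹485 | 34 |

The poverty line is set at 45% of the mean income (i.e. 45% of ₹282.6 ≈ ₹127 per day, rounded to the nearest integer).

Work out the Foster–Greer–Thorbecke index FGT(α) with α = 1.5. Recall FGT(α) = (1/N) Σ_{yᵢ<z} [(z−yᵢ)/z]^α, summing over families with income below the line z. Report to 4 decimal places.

0.0320

Poor units: 7×₹90, 22×₹100, 9×₹105 (q = 38 of N = 122).
Relative gaps: (127−90)/127 = 0.2913 (×7); (127−100)/127 = 0.2126 (×22); (127−105)/127 = 0.1732 (×9).
Raised to α = 1.5: 0.15725 (×7); 0.09803 (×22); 0.07210 (×9).
Sum = 3.906222; FGT(1.5) = 3.906222 / 122 = 0.0320.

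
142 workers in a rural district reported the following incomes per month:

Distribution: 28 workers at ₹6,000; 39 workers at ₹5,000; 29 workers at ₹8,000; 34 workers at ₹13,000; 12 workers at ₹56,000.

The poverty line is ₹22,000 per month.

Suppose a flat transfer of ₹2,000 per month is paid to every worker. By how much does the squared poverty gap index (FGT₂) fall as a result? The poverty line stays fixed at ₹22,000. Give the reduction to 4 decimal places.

Before: below the line — 39×₹5,000, 28×₹6,000, 29×₹8,000, 34×₹13,000; squared poverty gap index (FGT₂) = 0.391063.
After the ₹2,000 transfer: below the line — 39×₹7,000, 28×₹8,000, 29×₹10,000, 34×₹15,000; squared poverty gap index (FGT₂) = 0.292530.
Reduction = 0.391063 − 0.292530 = 0.0985.

0.0985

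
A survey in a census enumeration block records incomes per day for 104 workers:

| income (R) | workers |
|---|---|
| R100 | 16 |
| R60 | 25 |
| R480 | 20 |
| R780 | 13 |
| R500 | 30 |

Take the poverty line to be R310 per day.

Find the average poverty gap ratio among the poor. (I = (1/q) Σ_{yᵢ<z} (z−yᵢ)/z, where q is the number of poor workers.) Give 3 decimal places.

Below z: 25×R60, 16×R100 (q = 41 of N = 104).
Shortfall ratios (z−y)/z: 0.8065 (×25), 0.6774 (×16); sum = 31.000000.
The income-gap ratio divides by q (the poor only): 31.000000 / 41 = 0.756.

0.756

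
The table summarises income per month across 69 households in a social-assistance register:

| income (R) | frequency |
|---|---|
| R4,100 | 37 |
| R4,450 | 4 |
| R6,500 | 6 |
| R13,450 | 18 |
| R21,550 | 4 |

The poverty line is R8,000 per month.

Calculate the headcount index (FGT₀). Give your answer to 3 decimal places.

0.681

47 of the 69 households have income below R8,000.
H = 47/69 = 0.681.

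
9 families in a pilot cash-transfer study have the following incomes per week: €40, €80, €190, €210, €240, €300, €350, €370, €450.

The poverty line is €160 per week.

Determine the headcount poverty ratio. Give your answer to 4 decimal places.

0.2222

2 of the 9 families have income below €160.
H = 2/9 = 0.2222.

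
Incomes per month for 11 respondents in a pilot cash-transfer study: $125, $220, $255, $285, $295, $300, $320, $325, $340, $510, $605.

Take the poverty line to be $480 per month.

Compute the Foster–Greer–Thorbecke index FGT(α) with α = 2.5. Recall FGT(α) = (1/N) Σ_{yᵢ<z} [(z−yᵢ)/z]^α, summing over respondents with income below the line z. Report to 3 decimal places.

Incomes under z: $125, $220, $255, $285, $295, $300, $320, $325, $340 (q = 9 of N = 11).
Shortfall ratios: (480−125)/480 = 0.7396; (480−220)/480 = 0.5417; (480−255)/480 = 0.4688; (480−285)/480 = 0.4062; (480−295)/480 = 0.3854; (480−300)/480 = 0.3750; (480−320)/480 = 0.3333; (480−325)/480 = 0.3229; (480−340)/480 = 0.2917.
Raised to α = 2.5: 0.47040; 0.21594; 0.15044; 0.10519; 0.09222; 0.08611; 0.06415; 0.05926; 0.04594.
Sum = 1.289651; FGT(2.5) = 1.289651 / 11 = 0.117.

0.117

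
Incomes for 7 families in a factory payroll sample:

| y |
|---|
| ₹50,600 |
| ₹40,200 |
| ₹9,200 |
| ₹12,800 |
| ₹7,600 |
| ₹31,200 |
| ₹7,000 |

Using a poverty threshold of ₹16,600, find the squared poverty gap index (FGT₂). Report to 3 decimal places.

Below the line: ₹7,000, ₹7,600, ₹9,200, ₹12,800 (q = 4 of N = 7).
Shortfall ratios: (16600−7000)/16600 = 0.5783; (16600−7600)/16600 = 0.5422; (16600−9200)/16600 = 0.4458; (16600−12800)/16600 = 0.2289.
Squared: 0.3344; 0.2939; 0.1987; 0.0524.
Sum = 0.879518; P₂ = 0.879518 / 7 = 0.126.

0.126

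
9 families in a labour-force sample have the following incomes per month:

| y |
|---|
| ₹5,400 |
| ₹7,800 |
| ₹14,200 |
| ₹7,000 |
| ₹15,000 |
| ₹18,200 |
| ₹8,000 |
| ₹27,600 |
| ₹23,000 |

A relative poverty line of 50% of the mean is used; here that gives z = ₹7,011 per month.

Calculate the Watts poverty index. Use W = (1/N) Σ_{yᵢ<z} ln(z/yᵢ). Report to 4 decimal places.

0.0292

Incomes under z: ₹5,400, ₹7,000 (q = 2 of N = 9).
Log shortfalls: ln(7011/5400) = 0.2611; ln(7011/7000) = 0.0016.
W = 0.262652 / 9 = 0.0292.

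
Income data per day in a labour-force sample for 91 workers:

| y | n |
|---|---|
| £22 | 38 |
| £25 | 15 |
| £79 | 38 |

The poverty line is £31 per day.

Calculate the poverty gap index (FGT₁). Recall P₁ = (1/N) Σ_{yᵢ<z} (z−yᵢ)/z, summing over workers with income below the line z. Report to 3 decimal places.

0.153

Incomes under z: 38×£22, 15×£25 (q = 53 of N = 91).
Shortfall ratios: (31−22)/31 = 0.2903 (×38); (31−25)/31 = 0.1935 (×15).
Σ = 13.935484. Dividing by the full population N = 91 gives P₁ = 0.153.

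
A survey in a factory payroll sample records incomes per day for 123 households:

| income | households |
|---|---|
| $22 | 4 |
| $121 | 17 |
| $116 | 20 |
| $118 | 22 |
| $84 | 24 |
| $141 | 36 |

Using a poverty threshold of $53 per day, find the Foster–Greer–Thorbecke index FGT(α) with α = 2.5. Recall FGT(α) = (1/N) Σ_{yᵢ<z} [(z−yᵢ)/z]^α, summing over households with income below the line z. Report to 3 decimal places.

0.009

Below z: 4×$22 (q = 4 of N = 123).
Relative gaps: (53−22)/53 = 0.5849 (×4).
Raised to α = 2.5: 0.26165 (×4).
Sum = 1.046585; FGT(2.5) = 1.046585 / 123 = 0.009.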